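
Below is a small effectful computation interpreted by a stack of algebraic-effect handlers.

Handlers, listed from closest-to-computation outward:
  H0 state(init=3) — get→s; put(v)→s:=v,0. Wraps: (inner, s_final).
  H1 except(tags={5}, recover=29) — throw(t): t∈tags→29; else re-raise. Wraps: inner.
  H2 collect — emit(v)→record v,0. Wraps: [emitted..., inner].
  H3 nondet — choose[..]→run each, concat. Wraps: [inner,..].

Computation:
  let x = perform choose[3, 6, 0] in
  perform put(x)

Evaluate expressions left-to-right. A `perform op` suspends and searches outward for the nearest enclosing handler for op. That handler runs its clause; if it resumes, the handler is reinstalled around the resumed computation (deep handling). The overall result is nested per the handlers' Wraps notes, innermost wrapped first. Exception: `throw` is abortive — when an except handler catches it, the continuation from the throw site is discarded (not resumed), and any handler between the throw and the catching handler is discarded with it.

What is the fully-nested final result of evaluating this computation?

Answer: [[(0, 3)], [(0, 6)], [(0, 0)]]

Working:
choose[3, 6, 0] @ H3
  branch[0] choose=3:
    put(3) @ H0 ⇒ s:=3
    H0 returns (0, 3)
    H1 returns (0, 3)
    H2 returns [(0, 3)]
    H3 returns [[(0, 3)]]
  branch[1] choose=6:
    put(6) @ H0 ⇒ s:=6
    H0 returns (0, 6)
    H1 returns (0, 6)
    H2 returns [(0, 6)]
    H3 returns [[(0, 6)]]
  branch[2] choose=0:
    put(0) @ H0 ⇒ s:=0
    H0 returns (0, 0)
    H1 returns (0, 0)
    H2 returns [(0, 0)]
    H3 returns [[(0, 0)]]
= [[(0, 3)], [(0, 6)], [(0, 0)]]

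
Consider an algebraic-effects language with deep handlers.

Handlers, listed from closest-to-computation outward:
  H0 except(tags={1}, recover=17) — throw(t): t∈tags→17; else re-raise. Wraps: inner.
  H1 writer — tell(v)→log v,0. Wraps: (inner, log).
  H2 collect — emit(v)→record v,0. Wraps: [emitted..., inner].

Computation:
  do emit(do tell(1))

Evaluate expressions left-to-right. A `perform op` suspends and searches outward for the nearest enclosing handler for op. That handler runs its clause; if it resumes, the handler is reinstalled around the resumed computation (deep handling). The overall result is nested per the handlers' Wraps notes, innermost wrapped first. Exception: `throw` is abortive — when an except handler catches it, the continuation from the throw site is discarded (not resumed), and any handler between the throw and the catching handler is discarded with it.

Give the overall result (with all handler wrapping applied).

Evaluation trace:
tell(1) @ H1 ⇒ log+=1
emit(0) @ H2 ⇒ out+=0
H0 returns 0
H1 returns (0, (1))
H2 returns [0, (0, (1))]
= [0, (0, (1))]

Answer: [0, (0, (1))]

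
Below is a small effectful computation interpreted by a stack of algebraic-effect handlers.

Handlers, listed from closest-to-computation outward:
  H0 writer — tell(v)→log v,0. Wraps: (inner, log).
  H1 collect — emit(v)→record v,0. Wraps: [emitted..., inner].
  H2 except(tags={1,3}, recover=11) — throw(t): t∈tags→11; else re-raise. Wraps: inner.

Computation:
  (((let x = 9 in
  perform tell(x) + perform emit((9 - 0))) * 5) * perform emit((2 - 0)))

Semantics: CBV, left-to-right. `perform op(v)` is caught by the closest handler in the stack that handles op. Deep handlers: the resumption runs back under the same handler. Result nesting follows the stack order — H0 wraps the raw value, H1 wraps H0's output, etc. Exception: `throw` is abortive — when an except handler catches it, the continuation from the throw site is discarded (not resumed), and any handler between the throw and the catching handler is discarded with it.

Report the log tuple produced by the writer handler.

Step-by-step:
tell(9) @ H0 ⇒ log+=9
emit(9) @ H1 ⇒ out+=9
emit(2) @ H1 ⇒ out+=2
H0 returns (0, (9))
H1 returns [9, 2, (0, (9))]
H2 returns [9, 2, (0, (9))]
= [9, 2, (0, (9))]

Answer: (9)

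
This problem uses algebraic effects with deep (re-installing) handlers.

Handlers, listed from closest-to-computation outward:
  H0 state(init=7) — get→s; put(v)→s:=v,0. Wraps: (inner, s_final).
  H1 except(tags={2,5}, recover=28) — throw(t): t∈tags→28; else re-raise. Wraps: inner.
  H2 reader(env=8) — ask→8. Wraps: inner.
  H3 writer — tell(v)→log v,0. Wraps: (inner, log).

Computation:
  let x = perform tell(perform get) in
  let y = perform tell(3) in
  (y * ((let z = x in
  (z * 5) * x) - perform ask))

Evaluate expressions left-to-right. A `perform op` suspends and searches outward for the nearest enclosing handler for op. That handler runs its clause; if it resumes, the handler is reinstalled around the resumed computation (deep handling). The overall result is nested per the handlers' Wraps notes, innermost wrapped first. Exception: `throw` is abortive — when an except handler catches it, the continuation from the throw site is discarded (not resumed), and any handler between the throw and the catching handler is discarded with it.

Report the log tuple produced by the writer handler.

Answer: (7, 3)

Working:
get @ H0 ⇒ 7
tell(7) @ H3 ⇒ log+=7
tell(3) @ H3 ⇒ log+=3
ask @ H2 ⇒ 8
H0 returns (0, 7)
H1 returns (0, 7)
H2 returns (0, 7)
H3 returns ((0, 7), (7, 3))
= ((0, 7), (7, 3))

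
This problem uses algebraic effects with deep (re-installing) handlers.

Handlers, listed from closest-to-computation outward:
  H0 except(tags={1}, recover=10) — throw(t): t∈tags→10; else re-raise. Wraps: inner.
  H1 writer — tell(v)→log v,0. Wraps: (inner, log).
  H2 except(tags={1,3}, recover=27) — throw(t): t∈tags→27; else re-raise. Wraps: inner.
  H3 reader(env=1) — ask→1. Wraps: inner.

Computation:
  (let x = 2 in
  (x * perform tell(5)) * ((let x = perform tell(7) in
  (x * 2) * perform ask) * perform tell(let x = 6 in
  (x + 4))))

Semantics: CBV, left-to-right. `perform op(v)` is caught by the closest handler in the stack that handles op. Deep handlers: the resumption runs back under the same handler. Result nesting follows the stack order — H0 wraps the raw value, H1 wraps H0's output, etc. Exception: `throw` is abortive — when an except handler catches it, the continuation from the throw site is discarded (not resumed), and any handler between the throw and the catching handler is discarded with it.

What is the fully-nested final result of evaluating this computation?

Answer: (0, (5, 7, 10))

Working:
tell(5) @ H1 ⇒ log+=5
tell(7) @ H1 ⇒ log+=7
ask @ H3 ⇒ 1
tell(10) @ H1 ⇒ log+=10
H0 returns 0
H1 returns (0, (5, 7, 10))
H2 returns (0, (5, 7, 10))
H3 returns (0, (5, 7, 10))
= (0, (5, 7, 10))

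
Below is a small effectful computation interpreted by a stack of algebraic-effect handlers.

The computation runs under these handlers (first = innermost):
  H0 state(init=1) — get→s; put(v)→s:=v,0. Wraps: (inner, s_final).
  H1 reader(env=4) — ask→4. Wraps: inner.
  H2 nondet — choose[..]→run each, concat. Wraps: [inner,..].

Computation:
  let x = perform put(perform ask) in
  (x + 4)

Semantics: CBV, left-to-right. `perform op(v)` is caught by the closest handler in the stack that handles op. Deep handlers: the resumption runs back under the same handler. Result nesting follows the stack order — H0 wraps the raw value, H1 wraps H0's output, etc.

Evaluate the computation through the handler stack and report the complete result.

Answer: [(4, 4)]

Working:
ask @ H1 ⇒ 4
put(4) @ H0 ⇒ s:=4
H0 returns (4, 4)
H1 returns (4, 4)
H2 returns [(4, 4)]
= [(4, 4)]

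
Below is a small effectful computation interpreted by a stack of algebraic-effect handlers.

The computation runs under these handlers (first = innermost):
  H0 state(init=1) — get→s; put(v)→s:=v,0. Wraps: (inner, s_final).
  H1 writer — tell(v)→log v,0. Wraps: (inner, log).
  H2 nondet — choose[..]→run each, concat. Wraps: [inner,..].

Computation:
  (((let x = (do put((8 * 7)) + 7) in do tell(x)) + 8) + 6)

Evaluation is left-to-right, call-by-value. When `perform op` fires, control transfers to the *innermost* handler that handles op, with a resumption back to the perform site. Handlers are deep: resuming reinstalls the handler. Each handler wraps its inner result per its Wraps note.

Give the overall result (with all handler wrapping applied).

Evaluation trace:
put(56) @ H0 ⇒ s:=56
tell(7) @ H1 ⇒ log+=7
H0 returns (14, 56)
H1 returns ((14, 56), (7))
H2 returns [((14, 56), (7))]
= [((14, 56), (7))]

Answer: [((14, 56), (7))]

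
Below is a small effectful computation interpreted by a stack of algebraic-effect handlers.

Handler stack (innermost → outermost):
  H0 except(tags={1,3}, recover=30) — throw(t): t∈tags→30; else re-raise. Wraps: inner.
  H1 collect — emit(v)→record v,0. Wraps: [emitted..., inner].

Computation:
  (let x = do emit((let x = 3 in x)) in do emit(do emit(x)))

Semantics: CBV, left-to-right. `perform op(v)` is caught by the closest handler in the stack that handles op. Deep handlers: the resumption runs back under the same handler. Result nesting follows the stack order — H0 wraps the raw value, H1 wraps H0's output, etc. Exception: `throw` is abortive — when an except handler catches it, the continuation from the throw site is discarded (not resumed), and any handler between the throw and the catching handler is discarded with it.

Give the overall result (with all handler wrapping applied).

Answer: [3, 0, 0, 0]

Evaluation trace:
emit(3) @ H1 ⇒ out+=3
emit(0) @ H1 ⇒ out+=0
emit(0) @ H1 ⇒ out+=0
H0 returns 0
H1 returns [3, 0, 0, 0]
= [3, 0, 0, 0]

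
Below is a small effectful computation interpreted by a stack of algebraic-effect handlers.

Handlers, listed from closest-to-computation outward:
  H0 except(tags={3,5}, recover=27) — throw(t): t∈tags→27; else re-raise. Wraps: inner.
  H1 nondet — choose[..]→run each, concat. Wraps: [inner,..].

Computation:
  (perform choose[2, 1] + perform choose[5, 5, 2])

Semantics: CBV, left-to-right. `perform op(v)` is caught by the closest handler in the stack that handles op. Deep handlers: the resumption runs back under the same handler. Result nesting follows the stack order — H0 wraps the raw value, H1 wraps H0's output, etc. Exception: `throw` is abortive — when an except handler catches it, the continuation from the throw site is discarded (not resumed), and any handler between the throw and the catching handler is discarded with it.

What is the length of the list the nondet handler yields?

Working:
choose[2, 1] @ H1
  branch[0] choose=2:
    choose[5, 5, 2] @ H1
      branch[0] choose=5:
        H0 returns 7
        H1 returns [7]
      branch[1] choose=5:
        H0 returns 7
        H1 returns [7]
      branch[2] choose=2:
        H0 returns 4
        H1 returns [4]
  branch[1] choose=1:
    choose[5, 5, 2] @ H1
      branch[0] choose=5:
        H0 returns 6
        H1 returns [6]
      branch[1] choose=5:
        H0 returns 6
        H1 returns [6]
      branch[2] choose=2:
        H0 returns 3
        H1 returns [3]
= [7, 7, 4, 6, 6, 3]

Answer: 6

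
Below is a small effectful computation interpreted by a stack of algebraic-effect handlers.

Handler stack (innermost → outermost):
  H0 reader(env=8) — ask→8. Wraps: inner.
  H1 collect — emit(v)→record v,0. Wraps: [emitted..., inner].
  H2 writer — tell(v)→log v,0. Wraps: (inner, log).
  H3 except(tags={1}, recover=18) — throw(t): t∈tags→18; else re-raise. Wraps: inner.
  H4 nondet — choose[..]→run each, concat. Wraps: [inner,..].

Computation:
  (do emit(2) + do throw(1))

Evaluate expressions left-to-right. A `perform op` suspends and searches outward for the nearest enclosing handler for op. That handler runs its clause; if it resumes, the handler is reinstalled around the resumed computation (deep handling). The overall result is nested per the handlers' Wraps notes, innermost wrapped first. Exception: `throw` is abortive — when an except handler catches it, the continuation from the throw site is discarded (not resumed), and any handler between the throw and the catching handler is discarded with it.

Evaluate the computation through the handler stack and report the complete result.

Answer: [18]

Step-by-step:
emit(2) @ H1 ⇒ out+=2
throw(1) @ H3 caught ⇒ 18
H4 returns [18]
= [18]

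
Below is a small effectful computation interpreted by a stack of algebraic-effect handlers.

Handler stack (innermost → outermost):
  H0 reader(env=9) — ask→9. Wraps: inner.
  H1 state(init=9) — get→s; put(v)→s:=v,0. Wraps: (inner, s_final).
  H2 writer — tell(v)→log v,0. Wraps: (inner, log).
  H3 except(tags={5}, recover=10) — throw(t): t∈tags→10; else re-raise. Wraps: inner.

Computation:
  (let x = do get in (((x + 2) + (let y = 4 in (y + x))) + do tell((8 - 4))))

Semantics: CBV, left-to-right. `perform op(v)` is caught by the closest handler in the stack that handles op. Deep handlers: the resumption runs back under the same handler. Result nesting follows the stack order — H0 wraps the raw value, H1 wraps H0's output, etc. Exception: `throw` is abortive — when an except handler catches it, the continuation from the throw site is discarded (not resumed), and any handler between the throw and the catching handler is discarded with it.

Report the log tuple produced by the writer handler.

Working:
get @ H1 ⇒ 9
tell(4) @ H2 ⇒ log+=4
H0 returns 24
H1 returns (24, 9)
H2 returns ((24, 9), (4))
H3 returns ((24, 9), (4))
= ((24, 9), (4))

Answer: (4)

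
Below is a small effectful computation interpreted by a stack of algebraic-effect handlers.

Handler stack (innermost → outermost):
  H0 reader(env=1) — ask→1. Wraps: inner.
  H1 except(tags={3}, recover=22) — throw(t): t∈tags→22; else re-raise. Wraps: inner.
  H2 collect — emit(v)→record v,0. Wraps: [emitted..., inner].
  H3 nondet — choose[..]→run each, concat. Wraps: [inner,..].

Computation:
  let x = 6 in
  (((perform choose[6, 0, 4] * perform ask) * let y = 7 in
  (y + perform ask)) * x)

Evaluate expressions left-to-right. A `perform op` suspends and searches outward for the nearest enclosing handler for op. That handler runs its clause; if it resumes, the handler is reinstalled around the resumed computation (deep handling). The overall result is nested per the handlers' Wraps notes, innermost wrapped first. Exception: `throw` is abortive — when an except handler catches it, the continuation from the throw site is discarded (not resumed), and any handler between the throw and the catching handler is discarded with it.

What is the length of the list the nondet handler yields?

Evaluation trace:
choose[6, 0, 4] @ H3
  branch[0] choose=6:
    ask @ H0 ⇒ 1
    ask @ H0 ⇒ 1
    H0 returns 288
    H1 returns 288
    H2 returns [288]
    H3 returns [[288]]
  branch[1] choose=0:
    ask @ H0 ⇒ 1
    ask @ H0 ⇒ 1
    H0 returns 0
    H1 returns 0
    H2 returns [0]
    H3 returns [[0]]
  branch[2] choose=4:
    ask @ H0 ⇒ 1
    ask @ H0 ⇒ 1
    H0 returns 192
    H1 returns 192
    H2 returns [192]
    H3 returns [[192]]
= [[288], [0], [192]]

Answer: 3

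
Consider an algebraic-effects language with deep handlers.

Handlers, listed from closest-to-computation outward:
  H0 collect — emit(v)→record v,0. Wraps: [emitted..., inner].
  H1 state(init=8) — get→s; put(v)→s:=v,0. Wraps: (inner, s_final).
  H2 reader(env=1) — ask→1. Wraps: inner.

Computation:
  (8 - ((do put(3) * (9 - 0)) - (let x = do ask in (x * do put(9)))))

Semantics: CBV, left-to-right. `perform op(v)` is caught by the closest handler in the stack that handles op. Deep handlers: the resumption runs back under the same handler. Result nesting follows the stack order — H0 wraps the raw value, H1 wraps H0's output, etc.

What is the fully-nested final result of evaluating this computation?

Answer: ([8], 9)

Evaluation trace:
put(3) @ H1 ⇒ s:=3
ask @ H2 ⇒ 1
put(9) @ H1 ⇒ s:=9
H0 returns [8]
H1 returns ([8], 9)
H2 returns ([8], 9)
= ([8], 9)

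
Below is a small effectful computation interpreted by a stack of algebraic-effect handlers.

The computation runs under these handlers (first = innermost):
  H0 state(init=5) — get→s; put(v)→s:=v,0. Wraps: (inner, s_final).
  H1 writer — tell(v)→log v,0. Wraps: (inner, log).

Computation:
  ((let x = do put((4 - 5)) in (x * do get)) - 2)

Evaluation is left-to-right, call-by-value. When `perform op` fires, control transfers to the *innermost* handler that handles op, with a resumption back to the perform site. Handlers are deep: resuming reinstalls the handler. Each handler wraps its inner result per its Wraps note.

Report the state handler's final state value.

Answer: -1

Evaluation trace:
put(-1) @ H0 ⇒ s:=-1
get @ H0 ⇒ -1
H0 returns (-2, -1)
H1 returns ((-2, -1), ())
= ((-2, -1), ())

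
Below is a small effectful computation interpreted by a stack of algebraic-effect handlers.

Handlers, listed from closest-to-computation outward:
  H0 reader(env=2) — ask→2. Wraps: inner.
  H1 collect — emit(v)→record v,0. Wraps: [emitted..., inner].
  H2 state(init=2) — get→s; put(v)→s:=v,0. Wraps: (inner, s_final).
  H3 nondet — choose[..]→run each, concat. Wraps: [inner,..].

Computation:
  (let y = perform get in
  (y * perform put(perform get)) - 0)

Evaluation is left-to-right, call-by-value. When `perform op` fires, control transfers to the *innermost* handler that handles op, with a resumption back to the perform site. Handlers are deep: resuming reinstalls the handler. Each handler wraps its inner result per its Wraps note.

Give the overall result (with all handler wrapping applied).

Step-by-step:
get @ H2 ⇒ 2
get @ H2 ⇒ 2
put(2) @ H2 ⇒ s:=2
H0 returns 0
H1 returns [0]
H2 returns ([0], 2)
H3 returns [([0], 2)]
= [([0], 2)]

Answer: [([0], 2)]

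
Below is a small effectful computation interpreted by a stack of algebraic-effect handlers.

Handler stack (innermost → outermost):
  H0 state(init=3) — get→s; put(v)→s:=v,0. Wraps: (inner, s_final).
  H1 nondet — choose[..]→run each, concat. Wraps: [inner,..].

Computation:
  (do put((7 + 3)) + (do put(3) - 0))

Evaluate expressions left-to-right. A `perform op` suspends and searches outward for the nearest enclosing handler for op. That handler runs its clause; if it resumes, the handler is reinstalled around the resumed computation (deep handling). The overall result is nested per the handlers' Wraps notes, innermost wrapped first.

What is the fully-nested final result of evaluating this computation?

Working:
put(10) @ H0 ⇒ s:=10
put(3) @ H0 ⇒ s:=3
H0 returns (0, 3)
H1 returns [(0, 3)]
= [(0, 3)]

Answer: [(0, 3)]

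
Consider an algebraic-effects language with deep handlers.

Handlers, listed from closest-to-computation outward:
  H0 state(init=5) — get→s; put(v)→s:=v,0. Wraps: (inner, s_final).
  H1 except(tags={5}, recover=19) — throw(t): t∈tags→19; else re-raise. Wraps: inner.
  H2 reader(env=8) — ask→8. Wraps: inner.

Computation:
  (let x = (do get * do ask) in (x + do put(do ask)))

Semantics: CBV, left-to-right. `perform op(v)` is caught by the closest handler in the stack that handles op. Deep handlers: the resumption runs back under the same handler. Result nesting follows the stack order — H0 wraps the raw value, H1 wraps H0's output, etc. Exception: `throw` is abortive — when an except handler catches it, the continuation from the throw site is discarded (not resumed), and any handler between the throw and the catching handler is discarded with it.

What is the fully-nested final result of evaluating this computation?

Working:
get @ H0 ⇒ 5
ask @ H2 ⇒ 8
ask @ H2 ⇒ 8
put(8) @ H0 ⇒ s:=8
H0 returns (40, 8)
H1 returns (40, 8)
H2 returns (40, 8)
= (40, 8)

Answer: (40, 8)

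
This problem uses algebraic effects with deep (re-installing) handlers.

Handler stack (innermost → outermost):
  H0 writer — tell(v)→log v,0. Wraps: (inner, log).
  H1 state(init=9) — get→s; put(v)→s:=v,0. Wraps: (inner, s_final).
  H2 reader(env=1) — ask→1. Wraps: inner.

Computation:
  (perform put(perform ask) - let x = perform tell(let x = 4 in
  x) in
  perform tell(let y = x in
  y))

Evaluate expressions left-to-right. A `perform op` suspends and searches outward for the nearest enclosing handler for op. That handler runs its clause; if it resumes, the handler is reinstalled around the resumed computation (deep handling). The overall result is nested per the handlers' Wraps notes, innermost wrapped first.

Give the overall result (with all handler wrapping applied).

Step-by-step:
ask @ H2 ⇒ 1
put(1) @ H1 ⇒ s:=1
tell(4) @ H0 ⇒ log+=4
tell(0) @ H0 ⇒ log+=0
H0 returns (0, (4, 0))
H1 returns ((0, (4, 0)), 1)
H2 returns ((0, (4, 0)), 1)
= ((0, (4, 0)), 1)

Answer: ((0, (4, 0)), 1)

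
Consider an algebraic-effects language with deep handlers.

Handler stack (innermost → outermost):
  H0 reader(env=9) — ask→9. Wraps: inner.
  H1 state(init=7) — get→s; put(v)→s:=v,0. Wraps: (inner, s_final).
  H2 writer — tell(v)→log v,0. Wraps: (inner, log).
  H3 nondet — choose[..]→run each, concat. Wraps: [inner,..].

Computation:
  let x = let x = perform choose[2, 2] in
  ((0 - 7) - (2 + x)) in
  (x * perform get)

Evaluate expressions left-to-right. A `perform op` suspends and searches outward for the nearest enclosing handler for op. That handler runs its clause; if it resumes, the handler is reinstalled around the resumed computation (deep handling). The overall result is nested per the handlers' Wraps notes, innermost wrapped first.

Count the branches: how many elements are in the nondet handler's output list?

Answer: 2

Step-by-step:
choose[2, 2] @ H3
  branch[0] choose=2:
    get @ H1 ⇒ 7
    H0 returns -77
    H1 returns (-77, 7)
    H2 returns ((-77, 7), ())
    H3 returns [((-77, 7), ())]
  branch[1] choose=2:
    get @ H1 ⇒ 7
    H0 returns -77
    H1 returns (-77, 7)
    H2 returns ((-77, 7), ())
    H3 returns [((-77, 7), ())]
= [((-77, 7), ()), ((-77, 7), ())]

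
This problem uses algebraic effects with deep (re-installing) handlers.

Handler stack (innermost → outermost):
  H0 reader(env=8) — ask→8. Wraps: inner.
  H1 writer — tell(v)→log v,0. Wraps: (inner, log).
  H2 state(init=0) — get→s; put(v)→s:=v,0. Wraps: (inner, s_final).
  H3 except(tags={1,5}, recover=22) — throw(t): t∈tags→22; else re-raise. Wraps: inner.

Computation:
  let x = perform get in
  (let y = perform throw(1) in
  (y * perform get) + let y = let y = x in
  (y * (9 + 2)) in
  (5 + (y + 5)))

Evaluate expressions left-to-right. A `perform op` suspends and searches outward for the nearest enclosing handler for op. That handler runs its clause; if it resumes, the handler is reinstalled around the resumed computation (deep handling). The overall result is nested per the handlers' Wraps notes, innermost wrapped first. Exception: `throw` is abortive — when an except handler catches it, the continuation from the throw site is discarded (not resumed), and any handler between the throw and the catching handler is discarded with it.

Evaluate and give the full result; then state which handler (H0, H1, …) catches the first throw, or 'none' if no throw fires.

Evaluation trace:
get @ H2 ⇒ 0
throw(1) @ H3 caught ⇒ 22
= 22

Answer: 22 ; first throw caught by: H3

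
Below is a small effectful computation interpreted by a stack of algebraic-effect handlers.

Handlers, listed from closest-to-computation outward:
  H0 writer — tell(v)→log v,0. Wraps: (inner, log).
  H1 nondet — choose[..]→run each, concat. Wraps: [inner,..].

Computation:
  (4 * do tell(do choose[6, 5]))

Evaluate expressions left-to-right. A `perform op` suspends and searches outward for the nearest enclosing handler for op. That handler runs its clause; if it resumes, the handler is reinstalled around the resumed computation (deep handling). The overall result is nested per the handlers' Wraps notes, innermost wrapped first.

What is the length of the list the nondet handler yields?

Answer: 2

Step-by-step:
choose[6, 5] @ H1
  branch[0] choose=6:
    tell(6) @ H0 ⇒ log+=6
    H0 returns (0, (6))
    H1 returns [(0, (6))]
  branch[1] choose=5:
    tell(5) @ H0 ⇒ log+=5
    H0 returns (0, (5))
    H1 returns [(0, (5))]
= [(0, (6)), (0, (5))]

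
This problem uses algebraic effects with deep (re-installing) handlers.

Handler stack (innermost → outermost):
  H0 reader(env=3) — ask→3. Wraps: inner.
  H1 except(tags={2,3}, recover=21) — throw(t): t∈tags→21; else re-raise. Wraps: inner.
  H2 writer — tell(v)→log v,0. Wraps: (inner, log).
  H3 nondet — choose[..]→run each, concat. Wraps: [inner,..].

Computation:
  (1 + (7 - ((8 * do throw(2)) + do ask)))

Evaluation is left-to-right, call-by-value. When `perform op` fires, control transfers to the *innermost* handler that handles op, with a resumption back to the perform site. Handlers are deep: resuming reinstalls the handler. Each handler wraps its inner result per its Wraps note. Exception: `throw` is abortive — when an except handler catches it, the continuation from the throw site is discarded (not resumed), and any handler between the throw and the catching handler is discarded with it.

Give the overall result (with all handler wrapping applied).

Step-by-step:
throw(2) @ H1 caught ⇒ 21
H2 returns (21, ())
H3 returns [(21, ())]
= [(21, ())]

Answer: [(21, ())]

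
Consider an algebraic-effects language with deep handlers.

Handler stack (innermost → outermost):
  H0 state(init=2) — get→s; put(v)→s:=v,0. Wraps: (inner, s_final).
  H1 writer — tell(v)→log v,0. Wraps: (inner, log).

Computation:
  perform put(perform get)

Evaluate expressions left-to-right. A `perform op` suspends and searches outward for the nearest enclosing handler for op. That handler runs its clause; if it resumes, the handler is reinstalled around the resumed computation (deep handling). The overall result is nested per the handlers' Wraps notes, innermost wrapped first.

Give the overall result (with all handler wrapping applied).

Answer: ((0, 2), ())

Step-by-step:
get @ H0 ⇒ 2
put(2) @ H0 ⇒ s:=2
H0 returns (0, 2)
H1 returns ((0, 2), ())
= ((0, 2), ())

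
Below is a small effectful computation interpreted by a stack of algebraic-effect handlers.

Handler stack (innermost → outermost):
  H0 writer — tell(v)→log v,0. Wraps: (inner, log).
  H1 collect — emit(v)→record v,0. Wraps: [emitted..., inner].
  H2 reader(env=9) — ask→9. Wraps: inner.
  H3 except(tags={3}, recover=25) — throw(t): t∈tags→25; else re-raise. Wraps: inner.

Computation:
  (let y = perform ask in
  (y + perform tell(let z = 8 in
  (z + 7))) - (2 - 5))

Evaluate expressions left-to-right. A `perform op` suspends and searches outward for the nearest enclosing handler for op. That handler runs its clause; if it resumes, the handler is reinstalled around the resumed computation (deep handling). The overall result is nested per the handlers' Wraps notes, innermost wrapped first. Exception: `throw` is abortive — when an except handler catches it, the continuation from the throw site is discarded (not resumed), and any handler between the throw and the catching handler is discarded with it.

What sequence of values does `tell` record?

Step-by-step:
ask @ H2 ⇒ 9
tell(15) @ H0 ⇒ log+=15
H0 returns (12, (15))
H1 returns [(12, (15))]
H2 returns [(12, (15))]
H3 returns [(12, (15))]
= [(12, (15))]

Answer: (15)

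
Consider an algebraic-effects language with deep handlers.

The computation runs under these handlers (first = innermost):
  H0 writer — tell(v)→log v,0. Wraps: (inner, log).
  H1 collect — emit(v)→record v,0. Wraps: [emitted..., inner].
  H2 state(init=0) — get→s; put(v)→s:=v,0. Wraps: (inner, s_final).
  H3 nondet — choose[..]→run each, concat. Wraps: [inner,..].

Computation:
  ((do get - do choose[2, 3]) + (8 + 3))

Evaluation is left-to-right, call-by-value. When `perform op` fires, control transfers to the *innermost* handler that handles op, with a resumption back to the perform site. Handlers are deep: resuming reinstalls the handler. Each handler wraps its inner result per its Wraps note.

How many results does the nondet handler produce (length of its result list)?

Working:
get @ H2 ⇒ 0
choose[2, 3] @ H3
  branch[0] choose=2:
    H0 returns (9, ())
    H1 returns [(9, ())]
    H2 returns ([(9, ())], 0)
    H3 returns [([(9, ())], 0)]
  branch[1] choose=3:
    H0 returns (8, ())
    H1 returns [(8, ())]
    H2 returns ([(8, ())], 0)
    H3 returns [([(8, ())], 0)]
= [([(9, ())], 0), ([(8, ())], 0)]

Answer: 2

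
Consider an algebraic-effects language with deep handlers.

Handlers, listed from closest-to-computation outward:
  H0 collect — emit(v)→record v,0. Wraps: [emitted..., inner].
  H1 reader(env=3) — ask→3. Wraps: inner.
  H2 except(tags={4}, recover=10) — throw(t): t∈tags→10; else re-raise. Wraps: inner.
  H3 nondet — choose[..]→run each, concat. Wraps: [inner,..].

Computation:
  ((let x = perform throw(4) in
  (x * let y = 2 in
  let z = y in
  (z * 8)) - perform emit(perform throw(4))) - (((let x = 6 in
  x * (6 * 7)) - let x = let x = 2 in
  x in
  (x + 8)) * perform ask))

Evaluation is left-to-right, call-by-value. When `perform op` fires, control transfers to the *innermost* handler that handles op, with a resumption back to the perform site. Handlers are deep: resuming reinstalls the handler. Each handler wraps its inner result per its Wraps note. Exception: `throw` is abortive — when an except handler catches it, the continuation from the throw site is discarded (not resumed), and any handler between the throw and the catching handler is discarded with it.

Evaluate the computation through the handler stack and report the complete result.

Evaluation trace:
throw(4) @ H2 caught ⇒ 10
H3 returns [10]
= [10]

Answer: [10]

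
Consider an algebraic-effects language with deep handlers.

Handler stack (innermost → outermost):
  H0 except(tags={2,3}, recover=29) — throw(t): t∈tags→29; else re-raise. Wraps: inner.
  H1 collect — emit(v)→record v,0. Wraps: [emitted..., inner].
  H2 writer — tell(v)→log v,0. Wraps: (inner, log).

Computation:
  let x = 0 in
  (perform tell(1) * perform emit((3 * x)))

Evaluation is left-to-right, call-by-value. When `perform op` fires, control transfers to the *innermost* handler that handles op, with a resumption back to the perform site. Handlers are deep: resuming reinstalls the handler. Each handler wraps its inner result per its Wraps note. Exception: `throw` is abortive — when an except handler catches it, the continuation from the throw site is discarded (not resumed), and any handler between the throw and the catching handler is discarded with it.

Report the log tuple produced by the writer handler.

Answer: (1)

Step-by-step:
tell(1) @ H2 ⇒ log+=1
emit(0) @ H1 ⇒ out+=0
H0 returns 0
H1 returns [0, 0]
H2 returns ([0, 0], (1))
= ([0, 0], (1))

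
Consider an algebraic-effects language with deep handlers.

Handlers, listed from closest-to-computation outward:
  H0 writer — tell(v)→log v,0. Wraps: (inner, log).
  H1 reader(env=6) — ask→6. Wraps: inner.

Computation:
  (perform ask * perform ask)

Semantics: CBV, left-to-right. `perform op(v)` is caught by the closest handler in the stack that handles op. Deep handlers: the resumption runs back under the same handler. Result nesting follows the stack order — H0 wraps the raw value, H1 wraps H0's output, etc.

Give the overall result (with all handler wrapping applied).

Answer: (36, ())

Step-by-step:
ask @ H1 ⇒ 6
ask @ H1 ⇒ 6
H0 returns (36, ())
H1 returns (36, ())
= (36, ())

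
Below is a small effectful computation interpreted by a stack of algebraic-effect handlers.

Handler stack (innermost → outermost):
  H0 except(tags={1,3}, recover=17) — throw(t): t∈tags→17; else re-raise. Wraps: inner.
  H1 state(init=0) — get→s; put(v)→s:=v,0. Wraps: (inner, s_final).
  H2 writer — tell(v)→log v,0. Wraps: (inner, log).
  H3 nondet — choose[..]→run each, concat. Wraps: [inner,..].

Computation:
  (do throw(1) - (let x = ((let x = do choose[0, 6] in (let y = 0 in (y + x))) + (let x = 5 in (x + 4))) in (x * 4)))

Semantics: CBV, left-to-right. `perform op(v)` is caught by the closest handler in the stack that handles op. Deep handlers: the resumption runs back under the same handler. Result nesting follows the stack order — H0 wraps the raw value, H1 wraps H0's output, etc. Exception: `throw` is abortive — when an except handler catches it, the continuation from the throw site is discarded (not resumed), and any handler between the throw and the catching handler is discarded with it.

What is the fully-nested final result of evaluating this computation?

Step-by-step:
throw(1) @ H0 caught ⇒ 17
H1 returns (17, 0)
H2 returns ((17, 0), ())
H3 returns [((17, 0), ())]
= [((17, 0), ())]

Answer: [((17, 0), ())]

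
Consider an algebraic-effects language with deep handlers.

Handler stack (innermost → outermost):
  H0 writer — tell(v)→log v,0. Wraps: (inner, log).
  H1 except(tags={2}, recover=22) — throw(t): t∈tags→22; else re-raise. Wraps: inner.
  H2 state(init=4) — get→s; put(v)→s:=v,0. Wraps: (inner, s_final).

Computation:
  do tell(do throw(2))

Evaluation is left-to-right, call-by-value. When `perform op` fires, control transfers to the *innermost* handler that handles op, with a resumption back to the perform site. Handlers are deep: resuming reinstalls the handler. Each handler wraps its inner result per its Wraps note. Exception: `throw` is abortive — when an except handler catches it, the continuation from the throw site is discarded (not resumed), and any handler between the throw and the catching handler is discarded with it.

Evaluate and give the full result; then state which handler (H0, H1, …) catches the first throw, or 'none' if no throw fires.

Answer: (22, 4) ; first throw caught by: H1

Step-by-step:
throw(2) @ H1 caught ⇒ 22
H2 returns (22, 4)
= (22, 4)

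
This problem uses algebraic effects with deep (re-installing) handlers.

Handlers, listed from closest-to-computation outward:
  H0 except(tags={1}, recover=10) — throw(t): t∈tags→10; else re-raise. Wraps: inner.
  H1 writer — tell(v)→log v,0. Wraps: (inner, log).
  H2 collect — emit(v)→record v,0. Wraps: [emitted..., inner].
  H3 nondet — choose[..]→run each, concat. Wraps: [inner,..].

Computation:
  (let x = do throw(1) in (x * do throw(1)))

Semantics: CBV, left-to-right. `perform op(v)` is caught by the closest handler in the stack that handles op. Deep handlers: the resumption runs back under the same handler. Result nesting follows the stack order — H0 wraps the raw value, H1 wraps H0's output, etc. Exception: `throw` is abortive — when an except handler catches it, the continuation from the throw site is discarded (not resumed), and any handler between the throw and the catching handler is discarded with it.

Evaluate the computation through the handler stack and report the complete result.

Step-by-step:
throw(1) @ H0 caught ⇒ 10
H1 returns (10, ())
H2 returns [(10, ())]
H3 returns [[(10, ())]]
= [[(10, ())]]

Answer: [[(10, ())]]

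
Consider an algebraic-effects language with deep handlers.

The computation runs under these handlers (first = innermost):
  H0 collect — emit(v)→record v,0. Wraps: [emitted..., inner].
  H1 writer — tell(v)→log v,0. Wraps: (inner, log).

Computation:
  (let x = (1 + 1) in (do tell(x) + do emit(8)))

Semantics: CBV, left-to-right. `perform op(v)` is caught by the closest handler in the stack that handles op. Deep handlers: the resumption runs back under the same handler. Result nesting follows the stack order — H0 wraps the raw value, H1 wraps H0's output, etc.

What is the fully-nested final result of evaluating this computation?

Answer: ([8, 0], (2))

Evaluation trace:
tell(2) @ H1 ⇒ log+=2
emit(8) @ H0 ⇒ out+=8
H0 returns [8, 0]
H1 returns ([8, 0], (2))
= ([8, 0], (2))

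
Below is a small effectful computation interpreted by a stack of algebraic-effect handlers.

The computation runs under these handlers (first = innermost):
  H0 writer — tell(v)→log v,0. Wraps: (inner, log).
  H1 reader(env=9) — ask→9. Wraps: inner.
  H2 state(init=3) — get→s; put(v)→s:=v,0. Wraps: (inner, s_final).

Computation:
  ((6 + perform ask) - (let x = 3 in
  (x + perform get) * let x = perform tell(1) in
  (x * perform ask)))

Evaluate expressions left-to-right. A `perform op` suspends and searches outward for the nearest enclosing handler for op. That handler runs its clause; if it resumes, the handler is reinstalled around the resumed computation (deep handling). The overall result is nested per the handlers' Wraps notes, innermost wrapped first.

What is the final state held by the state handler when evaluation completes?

Answer: 3

Step-by-step:
ask @ H1 ⇒ 9
get @ H2 ⇒ 3
tell(1) @ H0 ⇒ log+=1
ask @ H1 ⇒ 9
H0 returns (15, (1))
H1 returns (15, (1))
H2 returns ((15, (1)), 3)
= ((15, (1)), 3)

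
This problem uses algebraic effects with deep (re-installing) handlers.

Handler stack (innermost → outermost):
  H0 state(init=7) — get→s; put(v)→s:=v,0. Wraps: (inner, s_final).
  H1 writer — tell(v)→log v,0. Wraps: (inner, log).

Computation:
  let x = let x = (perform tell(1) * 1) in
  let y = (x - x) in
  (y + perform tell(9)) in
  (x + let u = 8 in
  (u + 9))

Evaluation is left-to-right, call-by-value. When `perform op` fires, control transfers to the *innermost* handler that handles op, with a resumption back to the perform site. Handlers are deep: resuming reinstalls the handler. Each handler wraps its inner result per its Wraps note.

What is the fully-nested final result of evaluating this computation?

Answer: ((17, 7), (1, 9))

Step-by-step:
tell(1) @ H1 ⇒ log+=1
tell(9) @ H1 ⇒ log+=9
H0 returns (17, 7)
H1 returns ((17, 7), (1, 9))
= ((17, 7), (1, 9))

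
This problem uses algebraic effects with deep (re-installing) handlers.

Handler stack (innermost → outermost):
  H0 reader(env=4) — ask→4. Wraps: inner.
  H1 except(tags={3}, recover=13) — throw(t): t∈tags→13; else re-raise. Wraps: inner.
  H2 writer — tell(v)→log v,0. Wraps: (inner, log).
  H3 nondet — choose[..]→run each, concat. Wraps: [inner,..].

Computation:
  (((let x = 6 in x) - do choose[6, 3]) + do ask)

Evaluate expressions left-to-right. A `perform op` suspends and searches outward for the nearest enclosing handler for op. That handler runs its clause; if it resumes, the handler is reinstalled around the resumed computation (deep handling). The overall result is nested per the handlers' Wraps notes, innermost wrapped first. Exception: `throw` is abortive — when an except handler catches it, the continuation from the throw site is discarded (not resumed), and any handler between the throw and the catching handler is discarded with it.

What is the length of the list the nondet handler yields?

Answer: 2

Working:
choose[6, 3] @ H3
  branch[0] choose=6:
    ask @ H0 ⇒ 4
    H0 returns 4
    H1 returns 4
    H2 returns (4, ())
    H3 returns [(4, ())]
  branch[1] choose=3:
    ask @ H0 ⇒ 4
    H0 returns 7
    H1 returns 7
    H2 returns (7, ())
    H3 returns [(7, ())]
= [(4, ()), (7, ())]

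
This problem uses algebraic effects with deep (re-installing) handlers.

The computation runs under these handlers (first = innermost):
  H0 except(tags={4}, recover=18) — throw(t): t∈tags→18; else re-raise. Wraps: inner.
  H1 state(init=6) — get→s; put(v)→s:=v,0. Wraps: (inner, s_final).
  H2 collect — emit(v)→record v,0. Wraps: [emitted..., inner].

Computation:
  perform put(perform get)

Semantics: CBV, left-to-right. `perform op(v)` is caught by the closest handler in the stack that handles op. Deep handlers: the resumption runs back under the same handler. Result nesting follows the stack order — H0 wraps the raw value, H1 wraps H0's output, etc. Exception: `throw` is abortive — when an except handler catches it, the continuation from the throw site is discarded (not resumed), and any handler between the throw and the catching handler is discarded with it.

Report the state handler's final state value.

Answer: 6

Step-by-step:
get @ H1 ⇒ 6
put(6) @ H1 ⇒ s:=6
H0 returns 0
H1 returns (0, 6)
H2 returns [(0, 6)]
= [(0, 6)]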